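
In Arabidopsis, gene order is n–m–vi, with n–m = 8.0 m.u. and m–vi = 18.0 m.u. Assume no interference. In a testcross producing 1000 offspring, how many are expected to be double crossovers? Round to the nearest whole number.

Map distances give recombination frequencies of 0.080 and 0.180 for the two intervals.
With no interference, expected double-crossover frequency = 0.080 × 0.180 = 0.01440.
Expected number = 0.01440 × 1000 = 14.40 ≈ 14.

14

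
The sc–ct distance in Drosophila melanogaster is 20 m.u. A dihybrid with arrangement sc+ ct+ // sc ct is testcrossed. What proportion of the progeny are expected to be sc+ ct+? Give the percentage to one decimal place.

A map distance of 20 m.u. corresponds to a recombination frequency of 0.200.
The F1 is sc+ ct+ / sc ct, so sc+ ct+ is a parental gamete class with expected frequency (1 − r)/2 = 0.800/2 = 0.4000.
That is 0.4000 = 40.0% of the progeny.

40.0%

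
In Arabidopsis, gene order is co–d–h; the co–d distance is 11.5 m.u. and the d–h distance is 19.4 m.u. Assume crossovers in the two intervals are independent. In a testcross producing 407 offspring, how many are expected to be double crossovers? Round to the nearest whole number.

Map distances give recombination frequencies of 0.115 and 0.194 for the two intervals.
With no interference, expected double-crossover frequency = 0.115 × 0.194 = 0.02231.
Expected number = 0.02231 × 407 = 9.08 ≈ 9.

9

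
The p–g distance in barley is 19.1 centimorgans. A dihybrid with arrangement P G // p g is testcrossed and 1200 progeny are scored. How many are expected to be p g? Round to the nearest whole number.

485

A map distance of 19.1 centimorgans corresponds to a recombination frequency of 0.191.
The F1 is P G / p g, so p g is a parental gamete class with expected frequency (1 − r)/2 = 0.809/2 = 0.4045.
Expected number = 0.4045 × 1200 = 485.40 ≈ 485.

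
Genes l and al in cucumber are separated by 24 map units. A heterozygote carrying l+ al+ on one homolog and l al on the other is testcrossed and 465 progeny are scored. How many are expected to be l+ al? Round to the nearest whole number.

56

A map distance of 24 map units corresponds to a recombination frequency of 0.240.
The F1 is l+ al+ / l al, so l+ al is a recombinant gamete class with expected frequency r/2 = 0.240/2 = 0.1200.
Expected number = 0.1200 × 465 = 55.80 ≈ 56.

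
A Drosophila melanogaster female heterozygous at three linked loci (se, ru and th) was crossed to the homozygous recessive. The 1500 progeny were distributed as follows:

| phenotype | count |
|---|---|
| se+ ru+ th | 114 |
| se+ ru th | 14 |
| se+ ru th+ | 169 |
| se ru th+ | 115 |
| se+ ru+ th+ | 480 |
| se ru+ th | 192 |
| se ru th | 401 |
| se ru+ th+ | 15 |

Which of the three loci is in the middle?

se

The two most frequent reciprocal classes, se+ ru+ th+ and se ru th, are the parental types, so the F1 was se+ ru+ th+ / se ru th.
The two rarest classes, se ru+ th+ and se+ ru th, are the double crossovers. Comparing them with the parentals, only the se allele has switched, so se is the middle locus and the order is th – se – ru.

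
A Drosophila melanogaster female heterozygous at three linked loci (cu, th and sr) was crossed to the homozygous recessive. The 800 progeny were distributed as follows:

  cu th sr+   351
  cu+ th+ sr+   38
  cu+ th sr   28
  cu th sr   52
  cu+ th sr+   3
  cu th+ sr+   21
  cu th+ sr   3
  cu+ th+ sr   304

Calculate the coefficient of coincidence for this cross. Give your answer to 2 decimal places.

The two most frequent reciprocal classes, cu+ th+ sr and cu th sr+, are the parental types, so the F1 was cu+ th+ sr / cu th sr+.
The two rarest classes, cu th+ sr and cu+ th sr+, are the double crossovers. Comparing them with the parentals, only the cu allele has switched, so cu is the middle locus and the order is th – cu – sr.
th–cu: (49 + 6)/800 = 0.0688; cu–sr: (90 + 6)/800 = 0.1200.
Expected DCO frequency = 0.0688 × 0.1200 ≈ 0.00826; observed = 6/800 ≈ 0.00750.
Coefficient of coincidence = 0.00750/0.00826 ≈ 0.91.

0.91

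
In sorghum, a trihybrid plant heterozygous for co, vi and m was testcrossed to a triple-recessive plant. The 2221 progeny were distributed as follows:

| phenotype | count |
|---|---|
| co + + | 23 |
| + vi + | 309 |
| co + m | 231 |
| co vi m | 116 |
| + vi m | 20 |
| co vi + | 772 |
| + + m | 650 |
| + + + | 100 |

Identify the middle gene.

The two most frequent reciprocal classes, co vi + and + + m, are the parental types, so the F1 was co vi + / + + m.
The two rarest classes, co + + and + vi m, are the double crossovers. Comparing them with the parentals, only the vi allele has switched, so vi is the middle locus and the order is co – vi – m.

vi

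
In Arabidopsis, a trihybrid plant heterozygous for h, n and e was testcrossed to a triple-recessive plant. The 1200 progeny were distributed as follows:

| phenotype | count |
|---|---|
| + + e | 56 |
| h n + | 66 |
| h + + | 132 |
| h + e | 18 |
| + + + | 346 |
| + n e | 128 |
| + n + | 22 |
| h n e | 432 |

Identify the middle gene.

n

The two most frequent reciprocal classes, h n e and + + +, are the parental types, so the F1 was h n e / + + +.
The two rarest classes, h + e and + n +, are the double crossovers. Comparing them with the parentals, only the n allele has switched, so n is the middle locus and the order is e – n – h.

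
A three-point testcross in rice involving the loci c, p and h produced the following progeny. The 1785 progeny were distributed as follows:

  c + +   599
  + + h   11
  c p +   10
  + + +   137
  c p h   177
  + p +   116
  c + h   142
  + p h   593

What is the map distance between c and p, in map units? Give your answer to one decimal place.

The two most frequent reciprocal classes, c + + and + p h, are the parental types, so the F1 was c + + / + p h.
The two rarest classes, c p + and + + h, are the double crossovers. Comparing them with the parentals, only the p allele has switched, so p is the middle locus and the order is c – p – h.
Crossovers in the c–p interval produce the single-crossover classes + + + and c p h (137 + 177 = 314) plus the double crossovers (21).
RF(c–p) = (314 + 21) / 1785 = 335/1785 = 0.1877 → 18.8 map units.

18.8 map units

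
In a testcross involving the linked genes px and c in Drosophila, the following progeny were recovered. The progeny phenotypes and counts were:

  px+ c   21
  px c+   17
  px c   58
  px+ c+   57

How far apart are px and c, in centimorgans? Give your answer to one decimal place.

The two most frequent classes, px+ c+ (57) and px c (58), are the parental types, so the F1 was px+ c+ / px c.
The recombinant classes are px+ c and px c+: 21 + 17 = 38.
Recombination frequency = 38/153 = 0.2484 ≈ 24.8%, i.e. 24.8 centimorgans.

24.8 centimorgans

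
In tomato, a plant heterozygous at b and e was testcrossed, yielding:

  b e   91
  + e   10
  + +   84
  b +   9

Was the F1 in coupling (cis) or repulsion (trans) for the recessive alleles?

The two most frequent classes are + + (84) and b e (91); these are the parental (non-recombinant) types.
So the F1 carried + + on one chromosome and b e on the other — the recessive alleles are on the same chromosome (cis / coupling).

cis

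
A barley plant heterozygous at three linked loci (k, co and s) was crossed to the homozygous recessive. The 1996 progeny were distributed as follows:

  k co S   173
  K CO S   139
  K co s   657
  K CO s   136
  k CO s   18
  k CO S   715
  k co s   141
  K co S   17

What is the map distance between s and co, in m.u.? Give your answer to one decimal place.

The two most frequent reciprocal classes, K co s and k CO S, are the parental types, so the F1 was K co s / k CO S.
The two rarest classes, K co S and k CO s, are the double crossovers. Comparing them with the parentals, only the s allele has switched, so s is the middle locus and the order is k – s – co.
Crossovers in the s–co interval produce the single-crossover classes K CO s and k co S (136 + 173 = 309) plus the double crossovers (35).
RF(s–co) = (309 + 35) / 1996 = 344/1996 = 0.1723 → 17.2 m.u.

17.2 m.u.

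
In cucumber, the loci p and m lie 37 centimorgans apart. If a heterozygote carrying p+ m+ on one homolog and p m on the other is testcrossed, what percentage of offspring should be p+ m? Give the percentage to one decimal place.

A map distance of 37 centimorgans corresponds to a recombination frequency of 0.370.
The F1 is p+ m+ / p m, so p+ m is a recombinant gamete class with expected frequency r/2 = 0.370/2 = 0.1850.
That is 0.1850 = 18.5% of the progeny.

18.5%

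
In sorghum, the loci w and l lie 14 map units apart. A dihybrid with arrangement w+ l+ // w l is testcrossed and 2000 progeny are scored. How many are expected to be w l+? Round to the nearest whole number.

140

A map distance of 14 map units corresponds to a recombination frequency of 0.140.
The F1 is w+ l+ / w l, so w l+ is a recombinant gamete class with expected frequency r/2 = 0.140/2 = 0.0700.
Expected number = 0.0700 × 2000 = 140.00 ≈ 140.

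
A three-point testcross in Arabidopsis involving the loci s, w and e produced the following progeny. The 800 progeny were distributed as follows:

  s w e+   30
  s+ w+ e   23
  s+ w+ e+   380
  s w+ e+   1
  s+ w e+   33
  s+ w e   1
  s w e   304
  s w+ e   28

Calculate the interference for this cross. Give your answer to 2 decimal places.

The two most frequent reciprocal classes, s+ w+ e+ and s w e, are the parental types, so the F1 was s+ w+ e+ / s w e.
The two rarest classes, s w+ e+ and s+ w e, are the double crossovers. Comparing them with the parentals, only the s allele has switched, so s is the middle locus and the order is e – s – w.
e–s: (53 + 2)/800 = 0.0688; s–w: (61 + 2)/800 = 0.0788.
Expected DCO frequency = 0.0688 × 0.0788 ≈ 0.00542; observed = 2/800 ≈ 0.00250.
Coefficient of coincidence = 0.00250/0.00542 ≈ 0.46; interference = 1 − 0.46 = 0.54.

0.54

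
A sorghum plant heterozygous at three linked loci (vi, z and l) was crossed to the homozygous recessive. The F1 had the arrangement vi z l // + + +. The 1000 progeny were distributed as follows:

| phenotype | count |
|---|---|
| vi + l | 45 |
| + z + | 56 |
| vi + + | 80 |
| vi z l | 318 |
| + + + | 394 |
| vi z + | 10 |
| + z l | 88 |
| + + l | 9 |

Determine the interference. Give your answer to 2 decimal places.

0.15

The two rarest classes, vi z + and + + l, are the double crossovers. Comparing them with the parentals, only the l allele has switched, so l is the middle locus and the order is z – l – vi.
z–l: (101 + 19)/1000 = 0.1200; l–vi: (168 + 19)/1000 = 0.1870.
Expected DCO frequency = 0.1200 × 0.1870 ≈ 0.02244; observed = 19/1000 ≈ 0.01900.
Coefficient of coincidence = 0.01900/0.02244 ≈ 0.85; interference = 1 − 0.85 = 0.15.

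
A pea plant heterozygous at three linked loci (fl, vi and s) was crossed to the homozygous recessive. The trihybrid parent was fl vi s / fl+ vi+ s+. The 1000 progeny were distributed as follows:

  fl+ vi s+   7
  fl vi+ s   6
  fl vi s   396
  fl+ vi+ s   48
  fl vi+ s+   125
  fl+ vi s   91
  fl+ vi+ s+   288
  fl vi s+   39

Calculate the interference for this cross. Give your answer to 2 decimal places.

The two rarest classes, fl vi+ s and fl+ vi s+, are the double crossovers. Comparing them with the parentals, only the vi allele has switched, so vi is the middle locus and the order is fl – vi – s.
fl–vi: (216 + 13)/1000 = 0.2290; vi–s: (87 + 13)/1000 = 0.1000.
Expected DCO frequency = 0.2290 × 0.1000 ≈ 0.02290; observed = 13/1000 ≈ 0.01300.
Coefficient of coincidence = 0.01300/0.02290 ≈ 0.57; interference = 1 − 0.57 = 0.43.

0.43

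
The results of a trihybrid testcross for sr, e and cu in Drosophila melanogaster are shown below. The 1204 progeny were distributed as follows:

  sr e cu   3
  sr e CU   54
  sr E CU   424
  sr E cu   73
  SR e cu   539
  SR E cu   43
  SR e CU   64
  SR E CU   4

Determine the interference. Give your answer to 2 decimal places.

The two most frequent reciprocal classes, sr E CU and SR e cu, are the parental types, so the F1 was sr E CU / SR e cu.
The two rarest classes, SR E CU and sr e cu, are the double crossovers. Comparing them with the parentals, only the sr allele has switched, so sr is the middle locus and the order is e – sr – cu.
e–sr: (97 + 7)/1204 = 0.0864; sr–cu: (137 + 7)/1204 = 0.1196.
Expected DCO frequency = 0.0864 × 0.1196 ≈ 0.01033; observed = 7/1204 ≈ 0.00581.
Coefficient of coincidence = 0.00581/0.01033 ≈ 0.56; interference = 1 − 0.56 = 0.44.

0.44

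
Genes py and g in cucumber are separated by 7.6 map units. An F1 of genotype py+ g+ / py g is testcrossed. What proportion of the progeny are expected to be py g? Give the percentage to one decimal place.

46.2%

A map distance of 7.6 map units corresponds to a recombination frequency of 0.076.
The F1 is py+ g+ / py g, so py g is a parental gamete class with expected frequency (1 − r)/2 = 0.924/2 = 0.4620.
That is 0.4620 = 46.2% of the progeny.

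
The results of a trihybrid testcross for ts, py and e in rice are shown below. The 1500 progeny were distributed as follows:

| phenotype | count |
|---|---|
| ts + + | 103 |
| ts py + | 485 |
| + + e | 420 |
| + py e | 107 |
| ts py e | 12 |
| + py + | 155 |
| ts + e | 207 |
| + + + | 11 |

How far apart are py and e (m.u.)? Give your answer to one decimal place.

The two most frequent reciprocal classes, ts py + and + + e, are the parental types, so the F1 was ts py + / + + e.
The two rarest classes, ts py e and + + +, are the double crossovers. Comparing them with the parentals, only the e allele has switched, so e is the middle locus and the order is ts – e – py.
Crossovers in the e–py interval produce the single-crossover classes ts + + and + py e (103 + 107 = 210) plus the double crossovers (23).
RF(e–py) = (210 + 23) / 1500 = 233/1500 = 0.1553 → 15.5 m.u.

15.5 m.u.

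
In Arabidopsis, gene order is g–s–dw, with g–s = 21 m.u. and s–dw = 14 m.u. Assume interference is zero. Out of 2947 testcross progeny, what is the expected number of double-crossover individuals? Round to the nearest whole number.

Map distances give recombination frequencies of 0.210 and 0.140 for the two intervals.
With no interference, expected double-crossover frequency = 0.210 × 0.140 = 0.02940.
Expected number = 0.02940 × 2947 = 86.64 ≈ 87.

87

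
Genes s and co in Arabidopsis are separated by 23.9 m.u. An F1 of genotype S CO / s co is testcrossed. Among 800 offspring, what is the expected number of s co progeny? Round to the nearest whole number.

304

A map distance of 23.9 m.u. corresponds to a recombination frequency of 0.239.
The F1 is S CO / s co, so s co is a parental gamete class with expected frequency (1 − r)/2 = 0.761/2 = 0.3805.
Expected number = 0.3805 × 800 = 304.40 ≈ 304.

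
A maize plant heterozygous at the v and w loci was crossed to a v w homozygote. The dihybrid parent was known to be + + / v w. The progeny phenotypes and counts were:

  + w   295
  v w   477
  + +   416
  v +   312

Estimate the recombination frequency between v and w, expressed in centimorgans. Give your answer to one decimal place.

The recombinant classes are + w and v +: 295 + 312 = 607.
Recombination frequency = 607/1500 = 0.4047 ≈ 40.5%, i.e. 40.5 centimorgans.

40.5 centimorgans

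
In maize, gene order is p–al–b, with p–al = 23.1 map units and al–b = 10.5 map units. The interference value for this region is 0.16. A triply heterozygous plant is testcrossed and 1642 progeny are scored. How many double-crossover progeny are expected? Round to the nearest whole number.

Map distances give recombination frequencies of 0.231 and 0.105 for the two intervals.
With interference 0.16 (so coincidence = 0.84), expected double-crossover frequency = 0.231 × 0.105 × 0.84 = 0.02037.
Expected number = 0.02037 × 1642 = 33.45 ≈ 33.

33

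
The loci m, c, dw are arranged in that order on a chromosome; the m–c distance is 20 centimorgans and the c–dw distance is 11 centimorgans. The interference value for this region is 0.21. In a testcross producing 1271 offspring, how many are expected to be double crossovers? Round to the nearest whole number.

Map distances give recombination frequencies of 0.200 and 0.110 for the two intervals.
With interference 0.21 (so coincidence = 0.79), expected double-crossover frequency = 0.200 × 0.110 × 0.79 = 0.01738.
Expected number = 0.01738 × 1271 = 22.09 ≈ 22.

22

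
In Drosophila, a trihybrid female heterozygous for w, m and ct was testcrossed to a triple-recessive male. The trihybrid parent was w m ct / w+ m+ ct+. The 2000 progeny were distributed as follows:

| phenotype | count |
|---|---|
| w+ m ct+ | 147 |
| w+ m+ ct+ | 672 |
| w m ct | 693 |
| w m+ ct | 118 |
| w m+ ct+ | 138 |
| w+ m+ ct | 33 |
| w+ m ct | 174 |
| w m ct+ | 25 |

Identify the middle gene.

The two rarest classes, w m ct+ and w+ m+ ct, are the double crossovers. Comparing them with the parentals, only the ct allele has switched, so ct is the middle locus and the order is m – ct – w.

ct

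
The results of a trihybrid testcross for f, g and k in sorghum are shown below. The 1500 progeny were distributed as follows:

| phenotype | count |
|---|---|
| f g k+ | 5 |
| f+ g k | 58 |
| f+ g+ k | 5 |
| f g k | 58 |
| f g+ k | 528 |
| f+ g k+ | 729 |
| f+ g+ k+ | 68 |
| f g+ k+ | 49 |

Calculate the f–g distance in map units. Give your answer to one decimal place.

The two most frequent reciprocal classes, f+ g k+ and f g+ k, are the parental types, so the F1 was f+ g k+ / f g+ k.
The two rarest classes, f g k+ and f+ g+ k, are the double crossovers. Comparing them with the parentals, only the f allele has switched, so f is the middle locus and the order is g – f – k.
Crossovers in the g–f interval produce the single-crossover classes f+ g+ k+ and f g k (68 + 58 = 126) plus the double crossovers (10).
RF(g–f) = (126 + 10) / 1500 = 136/1500 = 0.0907 → 9.1 map units.

9.1 map units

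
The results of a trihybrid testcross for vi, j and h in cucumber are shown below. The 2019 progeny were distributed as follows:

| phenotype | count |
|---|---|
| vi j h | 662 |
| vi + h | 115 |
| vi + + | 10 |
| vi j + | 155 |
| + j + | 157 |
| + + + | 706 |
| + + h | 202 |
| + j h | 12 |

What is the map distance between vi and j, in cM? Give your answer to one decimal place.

14.6 cM

The two most frequent reciprocal classes, + + + and vi j h, are the parental types, so the F1 was + + + / vi j h.
The two rarest classes, vi + + and + j h, are the double crossovers. Comparing them with the parentals, only the vi allele has switched, so vi is the middle locus and the order is h – vi – j.
Crossovers in the vi–j interval produce the single-crossover classes + j + and vi + h (157 + 115 = 272) plus the double crossovers (22).
RF(vi–j) = (272 + 22) / 2019 = 294/2019 = 0.1456 → 14.6 cM.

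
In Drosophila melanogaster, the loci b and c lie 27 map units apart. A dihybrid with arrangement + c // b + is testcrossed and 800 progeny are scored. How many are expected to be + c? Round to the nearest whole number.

A map distance of 27 map units corresponds to a recombination frequency of 0.270.
The F1 is + c / b +, so + c is a parental gamete class with expected frequency (1 − r)/2 = 0.730/2 = 0.3650.
Expected number = 0.3650 × 800 = 292.00 ≈ 292.

292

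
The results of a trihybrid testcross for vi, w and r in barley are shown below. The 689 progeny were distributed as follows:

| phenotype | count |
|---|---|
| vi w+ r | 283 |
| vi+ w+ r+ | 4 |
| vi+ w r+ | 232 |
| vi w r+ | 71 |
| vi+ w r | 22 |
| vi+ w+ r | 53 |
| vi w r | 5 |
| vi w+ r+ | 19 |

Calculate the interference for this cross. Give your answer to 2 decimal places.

The two most frequent reciprocal classes, vi+ w r+ and vi w+ r, are the parental types, so the F1 was vi+ w r+ / vi w+ r.
The two rarest classes, vi+ w+ r+ and vi w r, are the double crossovers. Comparing them with the parentals, only the w allele has switched, so w is the middle locus and the order is vi – w – r.
vi–w: (124 + 9)/689 = 0.1930; w–r: (41 + 9)/689 = 0.0726.
Expected DCO frequency = 0.1930 × 0.0726 ≈ 0.01401; observed = 9/689 ≈ 0.01306.
Coefficient of coincidence = 0.01306/0.01401 ≈ 0.93; interference = 1 − 0.93 = 0.07.

0.07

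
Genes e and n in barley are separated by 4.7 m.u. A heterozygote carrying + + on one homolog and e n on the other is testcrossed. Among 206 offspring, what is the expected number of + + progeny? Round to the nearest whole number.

98

A map distance of 4.7 m.u. corresponds to a recombination frequency of 0.047.
The F1 is + + / e n, so + + is a parental gamete class with expected frequency (1 − r)/2 = 0.953/2 = 0.4765.
Expected number = 0.4765 × 206 = 98.16 ≈ 98.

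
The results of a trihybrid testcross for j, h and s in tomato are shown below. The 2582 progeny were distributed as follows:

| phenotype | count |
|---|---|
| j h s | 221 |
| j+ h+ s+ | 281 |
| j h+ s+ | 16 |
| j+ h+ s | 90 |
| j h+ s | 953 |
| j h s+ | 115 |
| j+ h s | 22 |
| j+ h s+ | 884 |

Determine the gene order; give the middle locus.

s

The two most frequent reciprocal classes, j h+ s and j+ h s+, are the parental types, so the F1 was j h+ s / j+ h s+.
The two rarest classes, j h+ s+ and j+ h s, are the double crossovers. Comparing them with the parentals, only the s allele has switched, so s is the middle locus and the order is h – s – j.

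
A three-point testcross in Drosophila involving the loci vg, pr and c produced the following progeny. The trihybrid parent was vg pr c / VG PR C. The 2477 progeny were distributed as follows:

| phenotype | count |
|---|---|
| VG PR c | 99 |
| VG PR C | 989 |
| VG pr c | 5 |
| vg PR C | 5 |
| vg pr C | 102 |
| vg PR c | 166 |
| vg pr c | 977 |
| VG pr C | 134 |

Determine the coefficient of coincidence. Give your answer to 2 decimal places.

The two rarest classes, VG pr c and vg PR C, are the double crossovers. Comparing them with the parentals, only the vg allele has switched, so vg is the middle locus and the order is pr – vg – c.
pr–vg: (300 + 10)/2477 = 0.1252; vg–c: (201 + 10)/2477 = 0.0852.
Expected DCO frequency = 0.1252 × 0.0852 ≈ 0.01067; observed = 10/2477 ≈ 0.00404.
Coefficient of coincidence = 0.00404/0.01067 ≈ 0.38.

0.38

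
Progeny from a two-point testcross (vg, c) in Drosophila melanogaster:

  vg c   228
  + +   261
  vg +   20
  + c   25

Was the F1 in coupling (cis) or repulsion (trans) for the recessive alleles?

The two most frequent classes are + + (261) and vg c (228); these are the parental (non-recombinant) types.
So the F1 carried + + on one chromosome and vg c on the other — the recessive alleles are on the same chromosome (cis / coupling).

cis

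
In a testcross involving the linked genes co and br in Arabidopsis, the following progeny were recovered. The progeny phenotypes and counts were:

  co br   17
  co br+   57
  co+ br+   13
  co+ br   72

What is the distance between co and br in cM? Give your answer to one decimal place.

18.9 cM

The two most frequent classes, co+ br (72) and co br+ (57), are the parental types, so the F1 was co+ br / co br+.
The recombinant classes are co+ br+ and co br: 13 + 17 = 30.
Recombination frequency = 30/159 = 0.1887 ≈ 18.9%, i.e. 18.9 cM.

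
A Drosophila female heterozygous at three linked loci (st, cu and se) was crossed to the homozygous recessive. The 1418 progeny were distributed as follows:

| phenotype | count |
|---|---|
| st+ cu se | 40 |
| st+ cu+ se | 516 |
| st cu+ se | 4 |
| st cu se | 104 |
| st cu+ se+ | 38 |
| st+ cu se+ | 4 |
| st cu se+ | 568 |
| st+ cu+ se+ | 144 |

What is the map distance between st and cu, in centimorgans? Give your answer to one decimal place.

The two most frequent reciprocal classes, st+ cu+ se and st cu se+, are the parental types, so the F1 was st+ cu+ se / st cu se+.
The two rarest classes, st cu+ se and st+ cu se+, are the double crossovers. Comparing them with the parentals, only the st allele has switched, so st is the middle locus and the order is se – st – cu.
Crossovers in the st–cu interval produce the single-crossover classes st+ cu se and st cu+ se+ (40 + 38 = 78) plus the double crossovers (8).
RF(st–cu) = (78 + 8) / 1418 = 86/1418 = 0.0606 → 6.1 centimorgans.

6.1 centimorgans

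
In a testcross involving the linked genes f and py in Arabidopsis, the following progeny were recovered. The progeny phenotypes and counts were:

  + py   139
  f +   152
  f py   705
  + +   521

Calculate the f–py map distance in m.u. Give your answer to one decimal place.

The two most frequent classes, + + (521) and f py (705), are the parental types, so the F1 was + + / f py.
The recombinant classes are + py and f +: 139 + 152 = 291.
Recombination frequency = 291/1517 = 0.1918 ≈ 19.2%, i.e. 19.2 m.u.

19.2 m.u.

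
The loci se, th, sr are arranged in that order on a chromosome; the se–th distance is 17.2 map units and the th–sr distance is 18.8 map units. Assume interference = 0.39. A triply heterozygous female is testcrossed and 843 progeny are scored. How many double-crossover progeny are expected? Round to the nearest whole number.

Map distances give recombination frequencies of 0.172 and 0.188 for the two intervals.
With interference 0.39 (so coincidence = 0.61), expected double-crossover frequency = 0.172 × 0.188 × 0.61 = 0.01972.
Expected number = 0.01972 × 843 = 16.63 ≈ 17.

17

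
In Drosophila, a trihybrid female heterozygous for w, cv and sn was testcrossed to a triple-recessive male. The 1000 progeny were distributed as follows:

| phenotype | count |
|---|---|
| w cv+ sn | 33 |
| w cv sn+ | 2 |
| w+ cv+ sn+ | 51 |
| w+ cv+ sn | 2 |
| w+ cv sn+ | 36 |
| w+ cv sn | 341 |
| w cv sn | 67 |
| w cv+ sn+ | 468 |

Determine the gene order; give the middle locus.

The two most frequent reciprocal classes, w+ cv sn and w cv+ sn+, are the parental types, so the F1 was w+ cv sn / w cv+ sn+.
The two rarest classes, w+ cv+ sn and w cv sn+, are the double crossovers. Comparing them with the parentals, only the cv allele has switched, so cv is the middle locus and the order is sn – cv – w.

cv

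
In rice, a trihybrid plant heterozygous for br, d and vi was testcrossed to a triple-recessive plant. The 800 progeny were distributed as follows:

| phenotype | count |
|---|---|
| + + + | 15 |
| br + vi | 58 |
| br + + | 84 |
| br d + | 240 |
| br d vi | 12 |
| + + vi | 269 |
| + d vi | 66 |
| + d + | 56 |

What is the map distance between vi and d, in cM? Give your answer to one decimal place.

22.1 cM

The two most frequent reciprocal classes, br d + and + + vi, are the parental types, so the F1 was br d + / + + vi.
The two rarest classes, br d vi and + + +, are the double crossovers. Comparing them with the parentals, only the vi allele has switched, so vi is the middle locus and the order is d – vi – br.
Crossovers in the d–vi interval produce the single-crossover classes br + + and + d vi (84 + 66 = 150) plus the double crossovers (27).
RF(d–vi) = (150 + 27) / 800 = 177/800 = 0.2213 → 22.1 cM.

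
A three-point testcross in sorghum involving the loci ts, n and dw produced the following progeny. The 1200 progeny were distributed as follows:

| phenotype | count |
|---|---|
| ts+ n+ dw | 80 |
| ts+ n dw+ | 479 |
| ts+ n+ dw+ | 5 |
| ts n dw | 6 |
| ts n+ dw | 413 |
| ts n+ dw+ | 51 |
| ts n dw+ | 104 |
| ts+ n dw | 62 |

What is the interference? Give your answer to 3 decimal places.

The two most frequent reciprocal classes, ts+ n dw+ and ts n+ dw, are the parental types, so the F1 was ts+ n dw+ / ts n+ dw.
The two rarest classes, ts+ n+ dw+ and ts n dw, are the double crossovers. Comparing them with the parentals, only the n allele has switched, so n is the middle locus and the order is dw – n – ts.
dw–n: (113 + 11)/1200 = 0.1033; n–ts: (184 + 11)/1200 = 0.1625.
Expected DCO frequency = 0.1033 × 0.1625 ≈ 0.01679; observed = 11/1200 ≈ 0.00917.
Coefficient of coincidence = 0.00917/0.01679 ≈ 0.546; interference = 1 − 0.546 = 0.454.

0.454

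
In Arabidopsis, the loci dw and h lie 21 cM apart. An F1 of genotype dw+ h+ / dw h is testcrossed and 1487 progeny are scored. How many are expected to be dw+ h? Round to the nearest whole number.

156

A map distance of 21 cM corresponds to a recombination frequency of 0.210.
The F1 is dw+ h+ / dw h, so dw+ h is a recombinant gamete class with expected frequency r/2 = 0.210/2 = 0.1050.
Expected number = 0.1050 × 1487 = 156.13 ≈ 156.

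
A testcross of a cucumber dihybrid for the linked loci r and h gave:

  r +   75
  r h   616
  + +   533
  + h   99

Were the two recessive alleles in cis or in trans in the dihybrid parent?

The two most frequent classes are + + (533) and r h (616); these are the parental (non-recombinant) types.
So the F1 carried + + on one chromosome and r h on the other — the recessive alleles are on the same chromosome (cis / coupling).

cis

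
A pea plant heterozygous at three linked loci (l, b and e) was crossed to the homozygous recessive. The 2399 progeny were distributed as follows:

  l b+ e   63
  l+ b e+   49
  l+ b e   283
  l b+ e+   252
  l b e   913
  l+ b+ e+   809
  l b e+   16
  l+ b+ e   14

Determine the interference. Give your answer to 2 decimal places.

The two most frequent reciprocal classes, l+ b+ e+ and l b e, are the parental types, so the F1 was l+ b+ e+ / l b e.
The two rarest classes, l+ b+ e and l b e+, are the double crossovers. Comparing them with the parentals, only the e allele has switched, so e is the middle locus and the order is b – e – l.
b–e: (112 + 30)/2399 = 0.0592; e–l: (535 + 30)/2399 = 0.2355.
Expected DCO frequency = 0.0592 × 0.2355 ≈ 0.01394; observed = 30/2399 ≈ 0.01251.
Coefficient of coincidence = 0.01251/0.01394 ≈ 0.90; interference = 1 − 0.90 = 0.10.

0.10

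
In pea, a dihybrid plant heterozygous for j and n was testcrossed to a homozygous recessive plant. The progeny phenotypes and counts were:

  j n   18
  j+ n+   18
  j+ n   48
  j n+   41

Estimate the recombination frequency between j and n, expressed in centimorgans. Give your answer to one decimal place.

28.8 centimorgans

The two most frequent classes, j+ n (48) and j n+ (41), are the parental types, so the F1 was j+ n / j n+.
The recombinant classes are j+ n+ and j n: 18 + 18 = 36.
Recombination frequency = 36/125 = 0.2880 ≈ 28.8%, i.e. 28.8 centimorgans.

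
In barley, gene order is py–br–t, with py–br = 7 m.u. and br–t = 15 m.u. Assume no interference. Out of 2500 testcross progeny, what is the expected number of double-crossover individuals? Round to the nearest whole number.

Map distances give recombination frequencies of 0.070 and 0.150 for the two intervals.
With no interference, expected double-crossover frequency = 0.070 × 0.150 = 0.01050.
Expected number = 0.01050 × 2500 = 26.25 ≈ 26.

26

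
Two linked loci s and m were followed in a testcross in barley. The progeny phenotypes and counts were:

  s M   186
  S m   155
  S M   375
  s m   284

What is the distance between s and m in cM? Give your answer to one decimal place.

The two most frequent classes, S M (375) and s m (284), are the parental types, so the F1 was S M / s m.
The recombinant classes are S m and s M: 155 + 186 = 341.
Recombination frequency = 341/1000 = 0.3410 ≈ 34.1%, i.e. 34.1 cM.

34.1 cM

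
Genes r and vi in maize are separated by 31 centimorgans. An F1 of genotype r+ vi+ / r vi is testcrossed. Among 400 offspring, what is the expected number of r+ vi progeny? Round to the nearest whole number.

A map distance of 31 centimorgans corresponds to a recombination frequency of 0.310.
The F1 is r+ vi+ / r vi, so r+ vi is a recombinant gamete class with expected frequency r/2 = 0.310/2 = 0.1550.
Expected number = 0.1550 × 400 = 62.00 ≈ 62.

62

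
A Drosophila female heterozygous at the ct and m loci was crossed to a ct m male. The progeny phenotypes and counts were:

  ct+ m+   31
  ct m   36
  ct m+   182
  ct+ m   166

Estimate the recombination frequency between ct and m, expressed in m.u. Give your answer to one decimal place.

The two most frequent classes, ct+ m (166) and ct m+ (182), are the parental types, so the F1 was ct+ m / ct m+.
The recombinant classes are ct+ m+ and ct m: 31 + 36 = 67.
Recombination frequency = 67/415 = 0.1614 ≈ 16.1%, i.e. 16.1 m.u.

16.1 m.u.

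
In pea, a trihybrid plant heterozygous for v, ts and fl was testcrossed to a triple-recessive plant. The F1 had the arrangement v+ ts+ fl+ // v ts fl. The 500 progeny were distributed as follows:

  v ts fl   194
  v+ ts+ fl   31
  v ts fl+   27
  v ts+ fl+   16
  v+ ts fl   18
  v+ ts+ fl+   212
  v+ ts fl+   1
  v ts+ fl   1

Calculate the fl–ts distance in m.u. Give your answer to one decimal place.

The two rarest classes, v+ ts fl+ and v ts+ fl, are the double crossovers. Comparing them with the parentals, only the ts allele has switched, so ts is the middle locus and the order is fl – ts – v.
Crossovers in the fl–ts interval produce the single-crossover classes v+ ts+ fl and v ts fl+ (31 + 27 = 58) plus the double crossovers (2).
RF(fl–ts) = (58 + 2) / 500 = 60/500 = 0.1200 → 12.0 m.u.

12.0 m.u.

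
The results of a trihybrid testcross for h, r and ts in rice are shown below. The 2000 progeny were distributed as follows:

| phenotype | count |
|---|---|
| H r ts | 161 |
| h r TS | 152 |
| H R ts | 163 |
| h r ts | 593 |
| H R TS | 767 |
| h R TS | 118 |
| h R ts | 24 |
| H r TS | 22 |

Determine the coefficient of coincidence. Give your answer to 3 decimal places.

0.784

The two most frequent reciprocal classes, h r ts and H R TS, are the parental types, so the F1 was h r ts / H R TS.
The two rarest classes, h R ts and H r TS, are the double crossovers. Comparing them with the parentals, only the r allele has switched, so r is the middle locus and the order is h – r – ts.
h–r: (279 + 46)/2000 = 0.1625; r–ts: (315 + 46)/2000 = 0.1805.
Expected DCO frequency = 0.1625 × 0.1805 ≈ 0.02933; observed = 46/2000 ≈ 0.02300.
Coefficient of coincidence = 0.02300/0.02933 ≈ 0.784.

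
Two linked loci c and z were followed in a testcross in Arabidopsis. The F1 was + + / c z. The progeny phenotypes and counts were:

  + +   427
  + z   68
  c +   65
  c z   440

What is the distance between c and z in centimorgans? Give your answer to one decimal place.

13.3 centimorgans

The recombinant classes are + z and c +: 68 + 65 = 133.
Recombination frequency = 133/1000 = 0.1330 ≈ 13.3%, i.e. 13.3 centimorgans.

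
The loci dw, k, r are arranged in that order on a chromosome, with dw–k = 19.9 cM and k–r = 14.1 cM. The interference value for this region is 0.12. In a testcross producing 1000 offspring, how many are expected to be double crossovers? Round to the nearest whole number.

Map distances give recombination frequencies of 0.199 and 0.141 for the two intervals.
With interference 0.12 (so coincidence = 0.88), expected double-crossover frequency = 0.199 × 0.141 × 0.88 = 0.02469.
Expected number = 0.02469 × 1000 = 24.69 ≈ 25.

25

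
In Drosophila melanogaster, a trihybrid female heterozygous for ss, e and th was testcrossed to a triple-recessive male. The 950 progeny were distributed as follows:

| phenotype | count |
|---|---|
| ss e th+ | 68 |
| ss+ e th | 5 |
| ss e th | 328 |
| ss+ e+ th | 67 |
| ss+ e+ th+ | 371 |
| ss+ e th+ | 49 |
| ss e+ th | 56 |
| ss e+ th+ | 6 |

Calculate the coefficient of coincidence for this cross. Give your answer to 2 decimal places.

The two most frequent reciprocal classes, ss+ e+ th+ and ss e th, are the parental types, so the F1 was ss+ e+ th+ / ss e th.
The two rarest classes, ss e+ th+ and ss+ e th, are the double crossovers. Comparing them with the parentals, only the ss allele has switched, so ss is the middle locus and the order is th – ss – e.
th–ss: (135 + 11)/950 = 0.1537; ss–e: (105 + 11)/950 = 0.1221.
Expected DCO frequency = 0.1537 × 0.1221 ≈ 0.01877; observed = 11/950 ≈ 0.01158.
Coefficient of coincidence = 0.01158/0.01877 ≈ 0.62.

0.62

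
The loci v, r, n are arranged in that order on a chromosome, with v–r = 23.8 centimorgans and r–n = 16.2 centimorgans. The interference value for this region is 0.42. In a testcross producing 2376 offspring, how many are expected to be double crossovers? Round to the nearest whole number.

Map distances give recombination frequencies of 0.238 and 0.162 for the two intervals.
With interference 0.42 (so coincidence = 0.58), expected double-crossover frequency = 0.238 × 0.162 × 0.58 = 0.02236.
Expected number = 0.02236 × 2376 = 53.13 ≈ 53.

53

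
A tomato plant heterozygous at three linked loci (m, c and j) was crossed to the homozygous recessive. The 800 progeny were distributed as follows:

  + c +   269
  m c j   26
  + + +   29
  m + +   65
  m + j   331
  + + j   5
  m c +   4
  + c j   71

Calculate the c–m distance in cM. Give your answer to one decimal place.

8.0 cM

The two most frequent reciprocal classes, + c + and m + j, are the parental types, so the F1 was + c + / m + j.
The two rarest classes, m c + and + + j, are the double crossovers. Comparing them with the parentals, only the m allele has switched, so m is the middle locus and the order is j – m – c.
Crossovers in the m–c interval produce the single-crossover classes + + + and m c j (29 + 26 = 55) plus the double crossovers (9).
RF(m–c) = (55 + 9) / 800 = 64/800 = 0.0800 → 8.0 cM.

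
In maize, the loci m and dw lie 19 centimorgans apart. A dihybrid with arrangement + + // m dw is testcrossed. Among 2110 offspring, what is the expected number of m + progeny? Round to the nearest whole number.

A map distance of 19 centimorgans corresponds to a recombination frequency of 0.190.
The F1 is + + / m dw, so m + is a recombinant gamete class with expected frequency r/2 = 0.190/2 = 0.0950.
Expected number = 0.0950 × 2110 = 200.45 ≈ 200.

200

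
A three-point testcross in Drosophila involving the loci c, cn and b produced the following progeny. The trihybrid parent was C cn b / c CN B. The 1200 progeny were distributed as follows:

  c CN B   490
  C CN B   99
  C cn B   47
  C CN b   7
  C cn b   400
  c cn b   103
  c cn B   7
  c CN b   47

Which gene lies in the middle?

cn

The two rarest classes, C CN b and c cn B, are the double crossovers. Comparing them with the parentals, only the cn allele has switched, so cn is the middle locus and the order is b – cn – c.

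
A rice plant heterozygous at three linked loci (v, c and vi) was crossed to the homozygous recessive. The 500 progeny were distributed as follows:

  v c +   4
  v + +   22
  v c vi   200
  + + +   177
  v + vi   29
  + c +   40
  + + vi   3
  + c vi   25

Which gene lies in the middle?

The two most frequent reciprocal classes, + + + and v c vi, are the parental types, so the F1 was + + + / v c vi.
The two rarest classes, + + vi and v c +, are the double crossovers. Comparing them with the parentals, only the vi allele has switched, so vi is the middle locus and the order is c – vi – v.

vi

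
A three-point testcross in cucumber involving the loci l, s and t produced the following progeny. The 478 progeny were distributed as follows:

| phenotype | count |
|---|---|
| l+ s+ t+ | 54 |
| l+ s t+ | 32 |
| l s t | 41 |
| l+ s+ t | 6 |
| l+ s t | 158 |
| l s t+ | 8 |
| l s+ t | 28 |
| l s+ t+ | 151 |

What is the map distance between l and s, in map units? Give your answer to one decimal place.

The two most frequent reciprocal classes, l+ s t and l s+ t+, are the parental types, so the F1 was l+ s t / l s+ t+.
The two rarest classes, l+ s+ t and l s t+, are the double crossovers. Comparing them with the parentals, only the s allele has switched, so s is the middle locus and the order is l – s – t.
Crossovers in the l–s interval produce the single-crossover classes l s t and l+ s+ t+ (41 + 54 = 95) plus the double crossovers (14).
RF(l–s) = (95 + 14) / 478 = 109/478 = 0.2280 → 22.8 map units.

22.8 map units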